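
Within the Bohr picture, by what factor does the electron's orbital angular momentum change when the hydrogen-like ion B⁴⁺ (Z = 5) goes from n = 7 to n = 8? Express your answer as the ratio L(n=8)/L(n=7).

L = nℏ depends only on n, so L ∝ n.
L(n=8)/L(n=7) = (8/7)^1 = 8/7

8/7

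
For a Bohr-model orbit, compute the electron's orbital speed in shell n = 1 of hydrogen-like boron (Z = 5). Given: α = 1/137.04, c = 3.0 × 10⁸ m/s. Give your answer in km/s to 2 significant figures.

1.1 × 10⁴ km/s

v_n = Zαc/n = 5 × 0.0073 × 3.0 × 10⁸ / 1
    = 1.1 × 10⁴ km/s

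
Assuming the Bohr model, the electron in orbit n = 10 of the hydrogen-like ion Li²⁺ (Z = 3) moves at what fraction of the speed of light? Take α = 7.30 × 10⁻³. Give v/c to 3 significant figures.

v_n = Zαc/n, so v/c = Zα/n = 3 × 0.00730 / 10 = 0.00219

0.00219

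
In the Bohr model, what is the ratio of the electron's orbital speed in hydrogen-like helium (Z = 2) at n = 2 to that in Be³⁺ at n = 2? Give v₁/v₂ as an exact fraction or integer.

1/2

v ∝ Z^1 · n^-1
v₁/v₂ = (2/4)^1 · (2/2)^-1 = 1/2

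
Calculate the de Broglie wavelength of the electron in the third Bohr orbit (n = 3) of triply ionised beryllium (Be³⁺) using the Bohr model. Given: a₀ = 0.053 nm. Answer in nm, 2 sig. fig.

The Bohr quantisation condition is nλ = 2πr_n.
r_n = n²a₀/Z = 0.12 nm
λ = 2πr_n/n = 2π·0.12/3 = 0.25 nm

0.25 nm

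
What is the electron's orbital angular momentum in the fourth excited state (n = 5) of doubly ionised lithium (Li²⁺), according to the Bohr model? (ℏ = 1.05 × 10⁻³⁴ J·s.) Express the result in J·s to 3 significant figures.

L_n = nℏ = 5 × 1.05 × 10⁻³⁴ = 5.25 × 10⁻³⁴ J·s

5.25 × 10⁻³⁴ J·s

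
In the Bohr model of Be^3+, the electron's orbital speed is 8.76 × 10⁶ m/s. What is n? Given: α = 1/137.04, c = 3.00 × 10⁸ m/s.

v_n = Zαc/n ⇒ n = Zαc/v = 4 × 0.00730 × 3.00 × 10⁸ / 8.76 × 10⁶ ≈ 1.00
n = 1

1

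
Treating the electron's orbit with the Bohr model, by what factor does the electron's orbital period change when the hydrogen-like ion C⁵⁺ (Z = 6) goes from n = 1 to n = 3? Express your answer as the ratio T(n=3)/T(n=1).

T ∝ Z^-2 · n^3; with Z fixed, T ∝ n^3.
T(n=3)/T(n=1) = (3/1)^3 = 27

27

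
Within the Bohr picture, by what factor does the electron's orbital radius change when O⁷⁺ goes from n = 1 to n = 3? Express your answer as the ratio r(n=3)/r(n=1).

9

r ∝ Z^-1 · n^2; with Z fixed, r ∝ n^2.
r(n=3)/r(n=1) = (3/1)^2 = 9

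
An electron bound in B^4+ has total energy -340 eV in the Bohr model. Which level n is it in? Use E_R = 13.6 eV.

E_n = −E_R Z²/n² ⇒ n² = E_R Z²/(−E_n) = 13.6 × 5² / 340 ≈ 1.00
n = 1

1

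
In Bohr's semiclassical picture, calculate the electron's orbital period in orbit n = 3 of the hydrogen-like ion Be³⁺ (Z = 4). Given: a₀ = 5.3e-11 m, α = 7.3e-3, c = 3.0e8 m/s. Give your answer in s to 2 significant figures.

r = n²a₀/Z = 3²·5.3e-11/4 = 1.2e-10 m
v = Zαc/n = 4·0.0073·3.0e8/3 = 2.9e6 m/s
T = 2πr/v = 2.6e-16 s

2.6e-16 s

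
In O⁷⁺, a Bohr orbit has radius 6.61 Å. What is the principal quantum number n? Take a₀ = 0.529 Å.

r_n = n²a₀/Z ⇒ n² = rZ/a₀ = 6.61 × 8 / 0.529 ≈ 99.96
n = 10

10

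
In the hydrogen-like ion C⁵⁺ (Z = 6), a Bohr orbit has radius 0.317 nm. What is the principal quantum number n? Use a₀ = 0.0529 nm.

6

r_n = n²a₀/Z ⇒ n² = rZ/a₀ = 0.317 × 6 / 0.0529 ≈ 35.95
n = 6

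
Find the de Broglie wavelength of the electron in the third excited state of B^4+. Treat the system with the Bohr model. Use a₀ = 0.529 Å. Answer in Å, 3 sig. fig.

2.66 Å

The Bohr quantisation condition is nλ = 2πr_n.
r_n = n²a₀/Z = 1.69 Å
λ = 2πr_n/n = 2π·1.69/4 = 2.66 Å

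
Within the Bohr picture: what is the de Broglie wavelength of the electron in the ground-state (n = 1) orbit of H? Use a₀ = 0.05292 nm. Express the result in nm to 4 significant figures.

The Bohr quantisation condition is nλ = 2πr_n.
r_n = n²a₀/Z = 0.05292 nm
λ = 2πr_n/n = 2π·0.05292/1 = 0.3325 nm

0.3325 nm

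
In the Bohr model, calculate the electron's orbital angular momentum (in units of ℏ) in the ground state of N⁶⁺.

L_n = nℏ, so L/ℏ = n = 1.

1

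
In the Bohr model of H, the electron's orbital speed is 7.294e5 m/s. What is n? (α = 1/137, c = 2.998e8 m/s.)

3

v_n = Zαc/n ⇒ n = Zαc/v = 1 × 0.007299 × 2.998e8 / 7.294e5 ≈ 3.00
n = 3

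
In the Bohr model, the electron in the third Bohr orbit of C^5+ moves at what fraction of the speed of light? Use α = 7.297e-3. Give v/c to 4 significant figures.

v_n = Zαc/n, so v/c = Zα/n = 6 × 0.007297 / 3 = 0.01459

0.01459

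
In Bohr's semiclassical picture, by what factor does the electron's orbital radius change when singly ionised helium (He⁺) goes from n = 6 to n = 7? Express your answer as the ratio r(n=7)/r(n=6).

49/36

r ∝ Z^-1 · n^2; with Z fixed, r ∝ n^2.
r(n=7)/r(n=6) = (7/6)^2 = 49/36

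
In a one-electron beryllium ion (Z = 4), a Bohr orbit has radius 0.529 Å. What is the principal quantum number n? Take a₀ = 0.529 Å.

2

r_n = n²a₀/Z ⇒ n² = rZ/a₀ = 0.529 × 4 / 0.529 ≈ 4.00
n = 2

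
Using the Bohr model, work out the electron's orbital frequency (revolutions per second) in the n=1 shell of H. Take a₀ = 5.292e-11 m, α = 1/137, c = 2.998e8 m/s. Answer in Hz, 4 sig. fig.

r = n²a₀/Z = 5.292e-11 m, v = Zαc/n = 2.188e6 m/s
f = v/(2πr) = 6.581e15 Hz

6.581e15 Hz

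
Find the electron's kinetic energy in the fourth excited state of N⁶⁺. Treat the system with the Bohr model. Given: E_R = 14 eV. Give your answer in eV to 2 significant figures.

27 eV

For a Coulomb orbit the virial theorem gives K = −E_n.
E_n = −E_R·Z²/n², so K = E_R·Z²/n² = 14 × 7²/5² = 27 eV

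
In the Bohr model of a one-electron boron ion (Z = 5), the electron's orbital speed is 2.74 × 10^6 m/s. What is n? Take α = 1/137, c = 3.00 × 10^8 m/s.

4

v_n = Zαc/n ⇒ n = Zαc/v = 5 × 0.00730 × 3.00 × 10^8 / 2.74 × 10^6 ≈ 4.00
n = 4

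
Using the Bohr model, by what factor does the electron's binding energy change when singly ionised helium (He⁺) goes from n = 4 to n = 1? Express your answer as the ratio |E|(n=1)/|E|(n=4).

16

|E| ∝ Z^2 · n^-2; with Z fixed, |E| ∝ n^-2.
|E|(n=1)/|E|(n=4) = (1/4)^-2 = 16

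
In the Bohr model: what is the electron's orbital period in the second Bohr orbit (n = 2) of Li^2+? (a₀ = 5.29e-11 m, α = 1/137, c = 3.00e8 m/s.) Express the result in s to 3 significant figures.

1.35e-16 s

r = n²a₀/Z = 2²·5.29e-11/3 = 7.05e-11 m
v = Zαc/n = 3·0.00730·3.00e8/2 = 3.28e6 m/s
T = 2πr/v = 1.35e-16 s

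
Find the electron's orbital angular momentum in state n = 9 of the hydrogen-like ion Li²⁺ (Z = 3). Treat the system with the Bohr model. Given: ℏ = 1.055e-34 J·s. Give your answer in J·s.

L_n = nℏ = 9 × 1.055e-34 = 9.495e-34 J·s

9.495e-34 J·s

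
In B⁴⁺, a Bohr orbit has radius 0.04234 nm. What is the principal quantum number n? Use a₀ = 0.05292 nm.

r_n = n²a₀/Z ⇒ n² = rZ/a₀ = 0.04234 × 5 / 0.05292 ≈ 4.00
n = 2

2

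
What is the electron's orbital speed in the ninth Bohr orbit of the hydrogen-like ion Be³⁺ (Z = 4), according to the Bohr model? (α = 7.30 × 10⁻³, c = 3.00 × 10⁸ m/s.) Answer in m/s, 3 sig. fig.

9.73 × 10⁵ m/s

v_n = Zαc/n = 4 × 0.00730 × 3.00 × 10⁸ / 9
    = 9.73 × 10⁵ m/s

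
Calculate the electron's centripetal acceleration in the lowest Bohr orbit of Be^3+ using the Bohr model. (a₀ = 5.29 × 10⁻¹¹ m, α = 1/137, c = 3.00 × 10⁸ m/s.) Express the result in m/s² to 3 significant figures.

r = n²a₀/Z = 1.32 × 10⁻¹¹ m, v = Zαc/n = 8.76 × 10⁶ m/s
a = v²/r = (8.76 × 10⁶)² / 1.32 × 10⁻¹¹ = 5.80 × 10²⁴ m/s²

5.80 × 10²⁴ m/s²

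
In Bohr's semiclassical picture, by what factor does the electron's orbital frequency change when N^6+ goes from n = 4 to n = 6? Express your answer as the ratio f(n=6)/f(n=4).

f ∝ Z^2 · n^-3; with Z fixed, f ∝ n^-3.
f(n=6)/f(n=4) = (6/4)^-3 = 8/27

8/27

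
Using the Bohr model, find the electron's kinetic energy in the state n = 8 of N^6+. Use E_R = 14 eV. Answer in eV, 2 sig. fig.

11 eV

For a Coulomb orbit the virial theorem gives K = −E_n.
E_n = −E_R·Z²/n², so K = E_R·Z²/n² = 14 × 7²/8² = 11 eV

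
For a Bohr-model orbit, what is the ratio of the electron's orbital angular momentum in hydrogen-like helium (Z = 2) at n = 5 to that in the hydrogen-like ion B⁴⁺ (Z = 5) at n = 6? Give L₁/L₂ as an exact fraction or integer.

L = nℏ is independent of Z.
L₁/L₂ = n₁/n₂ = 5/6 = 5/6

5/6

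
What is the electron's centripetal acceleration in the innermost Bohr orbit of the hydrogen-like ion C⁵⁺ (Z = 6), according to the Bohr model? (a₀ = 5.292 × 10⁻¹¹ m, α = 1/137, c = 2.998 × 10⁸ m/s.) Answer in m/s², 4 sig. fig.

1.955 × 10²⁵ m/s²

r = n²a₀/Z = 8.820 × 10⁻¹² m, v = Zαc/n = 1.313 × 10⁷ m/s
a = v²/r = (1.313 × 10⁷)² / 8.820 × 10⁻¹² = 1.955 × 10²⁵ m/s²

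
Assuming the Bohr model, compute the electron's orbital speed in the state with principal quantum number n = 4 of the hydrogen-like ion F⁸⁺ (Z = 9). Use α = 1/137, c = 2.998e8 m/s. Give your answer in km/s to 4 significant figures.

v_n = Zαc/n = 9 × 0.007299 × 2.998e8 / 4
    = 4924 km/s

4924 km/s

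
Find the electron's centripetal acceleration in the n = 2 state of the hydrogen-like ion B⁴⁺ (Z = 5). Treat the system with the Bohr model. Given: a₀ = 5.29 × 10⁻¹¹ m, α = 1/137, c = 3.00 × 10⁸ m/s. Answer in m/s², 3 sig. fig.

7.08 × 10²³ m/s²

r = n²a₀/Z = 4.23 × 10⁻¹¹ m, v = Zαc/n = 5.47 × 10⁶ m/s
a = v²/r = (5.47 × 10⁶)² / 4.23 × 10⁻¹¹ = 7.08 × 10²³ m/s²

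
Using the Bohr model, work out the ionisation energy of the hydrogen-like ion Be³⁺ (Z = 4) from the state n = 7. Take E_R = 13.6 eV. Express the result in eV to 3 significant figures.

E_n = −E_R·Z²/n² = −13.6 × 4²/7² eV = -4.44 eV
Ionisation energy = −E_n = 4.44 eV

4.44 eV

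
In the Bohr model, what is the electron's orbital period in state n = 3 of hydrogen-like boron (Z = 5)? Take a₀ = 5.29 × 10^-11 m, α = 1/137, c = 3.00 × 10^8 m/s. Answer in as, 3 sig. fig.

r = n²a₀/Z = 3²·5.29 × 10^-11/5 = 9.52 × 10^-11 m
v = Zαc/n = 5·0.00730·3.00 × 10^8/3 = 3.65 × 10^6 m/s
T = 2πr/v = 1.64 × 10^-16 s = 164 as

164 as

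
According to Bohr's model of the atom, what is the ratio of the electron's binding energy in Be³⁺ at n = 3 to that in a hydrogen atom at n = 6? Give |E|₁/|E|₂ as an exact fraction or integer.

64

|E| ∝ Z^2 · n^-2
|E|₁/|E|₂ = (4/1)^2 · (3/6)^-2 = 64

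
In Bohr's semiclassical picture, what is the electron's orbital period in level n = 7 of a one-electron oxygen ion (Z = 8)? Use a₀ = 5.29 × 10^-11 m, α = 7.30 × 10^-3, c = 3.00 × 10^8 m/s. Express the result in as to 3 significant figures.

r = n²a₀/Z = 7²·5.29 × 10^-11/8 = 3.24 × 10^-10 m
v = Zαc/n = 8·0.00730·3.00 × 10^8/7 = 2.50 × 10^6 m/s
T = 2πr/v = 8.13 × 10^-16 s = 813 as

813 as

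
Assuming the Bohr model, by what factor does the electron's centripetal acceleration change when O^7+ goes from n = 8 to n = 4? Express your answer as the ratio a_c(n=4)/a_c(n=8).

16

a_c ∝ Z^3 · n^-4; with Z fixed, a_c ∝ n^-4.
a_c(n=4)/a_c(n=8) = (4/8)^-4 = 16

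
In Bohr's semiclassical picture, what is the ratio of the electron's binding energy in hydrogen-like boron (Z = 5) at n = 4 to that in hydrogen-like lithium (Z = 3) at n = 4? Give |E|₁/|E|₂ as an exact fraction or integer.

|E| ∝ Z^2 · n^-2
|E|₁/|E|₂ = (5/3)^2 · (4/4)^-2 = 25/9

25/9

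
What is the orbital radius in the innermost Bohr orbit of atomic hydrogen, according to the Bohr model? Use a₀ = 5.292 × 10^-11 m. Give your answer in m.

5.292 × 10^-11 m

r_n = n²a₀/Z = 1² × 5.292 × 10^-11 / 1
    = 1 × 5.292 × 10^-11 / 1 = 5.292 × 10^-11 m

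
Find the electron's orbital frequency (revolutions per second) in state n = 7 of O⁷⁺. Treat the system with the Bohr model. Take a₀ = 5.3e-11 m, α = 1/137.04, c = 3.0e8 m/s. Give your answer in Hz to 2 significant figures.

r = n²a₀/Z = 3.2e-10 m, v = Zαc/n = 2.5e6 m/s
f = v/(2πr) = 1.2e15 Hz

1.2e15 Hz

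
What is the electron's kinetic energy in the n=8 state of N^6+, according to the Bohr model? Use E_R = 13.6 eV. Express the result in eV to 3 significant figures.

10.4 eV

For a Coulomb orbit the virial theorem gives K = −E_n.
E_n = −E_R·Z²/n², so K = E_R·Z²/n² = 13.6 × 7²/8² = 10.4 eV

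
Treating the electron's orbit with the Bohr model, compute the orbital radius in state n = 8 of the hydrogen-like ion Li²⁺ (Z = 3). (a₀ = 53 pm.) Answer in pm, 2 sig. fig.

r_n = n²a₀/Z = 8² × 53 / 3
    = 64 × 53 / 3 = 1100 pm

1100 pm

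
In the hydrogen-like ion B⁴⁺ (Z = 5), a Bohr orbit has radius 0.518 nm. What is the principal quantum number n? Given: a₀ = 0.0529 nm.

7

r_n = n²a₀/Z ⇒ n² = rZ/a₀ = 0.518 × 5 / 0.0529 ≈ 48.96
n = 7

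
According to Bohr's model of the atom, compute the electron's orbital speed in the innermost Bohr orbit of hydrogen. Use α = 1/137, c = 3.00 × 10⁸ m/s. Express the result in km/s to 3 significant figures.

2190 km/s

v_n = Zαc/n = 1 × 0.00730 × 3.00 × 10⁸ / 1
    = 2190 km/s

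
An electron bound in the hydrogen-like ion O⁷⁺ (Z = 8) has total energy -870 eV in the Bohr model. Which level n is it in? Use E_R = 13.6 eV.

1

E_n = −E_R Z²/n² ⇒ n² = E_R Z²/(−E_n) = 13.6 × 8² / 870 ≈ 1.00
n = 1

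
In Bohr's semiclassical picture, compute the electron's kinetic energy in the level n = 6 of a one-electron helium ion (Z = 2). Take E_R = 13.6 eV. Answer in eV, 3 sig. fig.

For a Coulomb orbit the virial theorem gives K = −E_n.
E_n = −E_R·Z²/n², so K = E_R·Z²/n² = 13.6 × 2²/6² = 1.51 eV

1.51 eV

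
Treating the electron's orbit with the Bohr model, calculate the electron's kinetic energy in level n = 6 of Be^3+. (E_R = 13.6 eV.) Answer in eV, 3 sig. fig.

6.04 eV

For a Coulomb orbit the virial theorem gives K = −E_n.
E_n = −E_R·Z²/n², so K = E_R·Z²/n² = 13.6 × 4²/6² = 6.04 eV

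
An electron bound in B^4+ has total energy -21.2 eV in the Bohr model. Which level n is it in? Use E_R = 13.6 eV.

E_n = −E_R Z²/n² ⇒ n² = E_R Z²/(−E_n) = 13.6 × 5² / 21.2 ≈ 16.04
n = 4

4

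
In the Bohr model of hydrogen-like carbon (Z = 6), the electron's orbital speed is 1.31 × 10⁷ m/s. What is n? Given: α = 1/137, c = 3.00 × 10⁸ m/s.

1

v_n = Zαc/n ⇒ n = Zαc/v = 6 × 0.00730 × 3.00 × 10⁸ / 1.31 × 10⁷ ≈ 1.00
n = 1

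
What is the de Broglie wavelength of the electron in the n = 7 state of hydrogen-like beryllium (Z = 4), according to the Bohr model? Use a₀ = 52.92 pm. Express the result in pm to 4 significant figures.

The Bohr quantisation condition is nλ = 2πr_n.
r_n = n²a₀/Z = 648.3 pm
λ = 2πr_n/n = 2π·648.3/7 = 581.9 pm

581.9 pm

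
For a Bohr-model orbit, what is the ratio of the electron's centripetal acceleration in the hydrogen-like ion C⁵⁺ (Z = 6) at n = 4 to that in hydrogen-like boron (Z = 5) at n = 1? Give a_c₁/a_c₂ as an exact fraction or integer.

a_c ∝ Z^3 · n^-4
a_c₁/a_c₂ = (6/5)^3 · (4/1)^-4 = 27/4000

27/4000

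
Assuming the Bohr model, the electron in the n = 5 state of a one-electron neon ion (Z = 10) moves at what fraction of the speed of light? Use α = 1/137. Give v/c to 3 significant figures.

v_n = Zαc/n, so v/c = Zα/n = 10 × 0.00730 / 5 = 0.0146

0.0146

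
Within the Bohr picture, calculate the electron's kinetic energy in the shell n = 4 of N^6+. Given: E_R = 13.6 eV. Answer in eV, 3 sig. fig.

For a Coulomb orbit the virial theorem gives K = −E_n.
E_n = −E_R·Z²/n², so K = E_R·Z²/n² = 13.6 × 7²/4² = 41.6 eV

41.6 eV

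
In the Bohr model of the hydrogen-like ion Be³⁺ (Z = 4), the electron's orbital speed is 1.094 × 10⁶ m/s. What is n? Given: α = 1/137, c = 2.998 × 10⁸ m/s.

v_n = Zαc/n ⇒ n = Zαc/v = 4 × 0.007299 × 2.998 × 10⁸ / 1.094 × 10⁶ ≈ 8.00
n = 8

8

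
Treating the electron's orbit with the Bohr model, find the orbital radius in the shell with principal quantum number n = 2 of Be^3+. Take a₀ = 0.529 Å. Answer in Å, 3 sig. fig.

0.529 Å

r_n = n²a₀/Z = 2² × 0.529 / 4
    = 4 × 0.529 / 4 = 0.529 Å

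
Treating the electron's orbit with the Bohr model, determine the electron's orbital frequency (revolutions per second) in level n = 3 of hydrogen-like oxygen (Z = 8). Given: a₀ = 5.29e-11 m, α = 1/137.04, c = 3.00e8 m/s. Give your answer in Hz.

r = n²a₀/Z = 5.95e-11 m, v = Zαc/n = 5.84e6 m/s
f = v/(2πr) = 1.56e16 Hz

1.56e16 Hz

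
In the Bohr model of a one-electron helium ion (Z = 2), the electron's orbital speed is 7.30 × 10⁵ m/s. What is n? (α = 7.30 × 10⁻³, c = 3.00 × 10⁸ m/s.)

6

v_n = Zαc/n ⇒ n = Zαc/v = 2 × 0.00730 × 3.00 × 10⁸ / 7.30 × 10⁵ ≈ 6.00
n = 6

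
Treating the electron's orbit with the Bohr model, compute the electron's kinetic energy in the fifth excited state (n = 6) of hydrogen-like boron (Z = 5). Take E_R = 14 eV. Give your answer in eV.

For a Coulomb orbit the virial theorem gives K = −E_n.
E_n = −E_R·Z²/n², so K = E_R·Z²/n² = 14 × 5²/6² = 9.7 eV

9.7 eV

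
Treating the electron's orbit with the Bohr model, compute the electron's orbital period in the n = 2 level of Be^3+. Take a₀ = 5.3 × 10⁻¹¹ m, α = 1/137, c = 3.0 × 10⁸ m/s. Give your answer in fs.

r = n²a₀/Z = 2²·5.3 × 10⁻¹¹/4 = 5.3 × 10⁻¹¹ m
v = Zαc/n = 4·0.0073·3.0 × 10⁸/2 = 4.4 × 10⁶ m/s
T = 2πr/v = 7.6 × 10⁻¹⁷ s = 0.076 fs

0.076 fs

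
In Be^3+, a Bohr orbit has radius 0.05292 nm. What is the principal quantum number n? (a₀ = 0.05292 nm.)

2

r_n = n²a₀/Z ⇒ n² = rZ/a₀ = 0.05292 × 4 / 0.05292 ≈ 4.00
n = 2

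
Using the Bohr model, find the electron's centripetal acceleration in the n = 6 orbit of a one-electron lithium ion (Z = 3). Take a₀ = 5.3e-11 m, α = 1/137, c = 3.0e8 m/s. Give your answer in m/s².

1.9e21 m/s²

r = n²a₀/Z = 6.4e-10 m, v = Zαc/n = 1.1e6 m/s
a = v²/r = (1.1e6)² / 6.4e-10 = 1.9e21 m/s²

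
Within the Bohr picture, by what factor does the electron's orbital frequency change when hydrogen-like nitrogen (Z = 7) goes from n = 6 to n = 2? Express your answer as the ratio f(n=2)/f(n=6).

27

f ∝ Z^2 · n^-3; with Z fixed, f ∝ n^-3.
f(n=2)/f(n=6) = (2/6)^-3 = 27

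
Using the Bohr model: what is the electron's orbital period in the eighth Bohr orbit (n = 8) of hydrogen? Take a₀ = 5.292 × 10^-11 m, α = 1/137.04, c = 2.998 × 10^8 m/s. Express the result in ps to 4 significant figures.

0.07782 ps

r = n²a₀/Z = 8²·5.292 × 10^-11/1 = 3.387 × 10^-9 m
v = Zαc/n = 1·0.007297·2.998 × 10^8/8 = 2.735 × 10^5 m/s
T = 2πr/v = 7.782 × 10^-14 s = 0.07782 ps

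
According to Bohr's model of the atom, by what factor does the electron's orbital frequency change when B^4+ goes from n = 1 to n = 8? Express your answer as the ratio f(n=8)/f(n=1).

1/512

f ∝ Z^2 · n^-3; with Z fixed, f ∝ n^-3.
f(n=8)/f(n=1) = (8/1)^-3 = 1/512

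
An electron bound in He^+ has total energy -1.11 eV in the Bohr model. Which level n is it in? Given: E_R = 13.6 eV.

7

E_n = −E_R Z²/n² ⇒ n² = E_R Z²/(−E_n) = 13.6 × 2² / 1.11 ≈ 49.01
n = 7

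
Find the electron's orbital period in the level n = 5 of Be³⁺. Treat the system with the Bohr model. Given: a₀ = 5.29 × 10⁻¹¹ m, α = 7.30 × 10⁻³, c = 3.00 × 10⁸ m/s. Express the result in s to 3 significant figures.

r = n²a₀/Z = 5²·5.29 × 10⁻¹¹/4 = 3.31 × 10⁻¹⁰ m
v = Zαc/n = 4·0.00730·3.00 × 10⁸/5 = 1.75 × 10⁶ m/s
T = 2πr/v = 1.19 × 10⁻¹⁵ s

1.19 × 10⁻¹⁵ s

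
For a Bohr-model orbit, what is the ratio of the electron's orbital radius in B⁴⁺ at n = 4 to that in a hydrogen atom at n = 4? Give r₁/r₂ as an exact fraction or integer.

1/5

r ∝ Z^-1 · n^2
r₁/r₂ = (5/1)^-1 · (4/4)^2 = 1/5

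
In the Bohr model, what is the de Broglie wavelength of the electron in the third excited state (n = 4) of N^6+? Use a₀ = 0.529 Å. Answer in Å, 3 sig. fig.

The Bohr quantisation condition is nλ = 2πr_n.
r_n = n²a₀/Z = 1.21 Å
λ = 2πr_n/n = 2π·1.21/4 = 1.90 Å

1.90 Å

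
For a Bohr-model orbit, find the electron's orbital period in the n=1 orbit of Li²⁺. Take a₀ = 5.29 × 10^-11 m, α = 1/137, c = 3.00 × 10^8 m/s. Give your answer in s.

1.69 × 10^-17 s

r = n²a₀/Z = 1²·5.29 × 10^-11/3 = 1.76 × 10^-11 m
v = Zαc/n = 3·0.00730·3.00 × 10^8/1 = 6.57 × 10^6 m/s
T = 2πr/v = 1.69 × 10^-17 s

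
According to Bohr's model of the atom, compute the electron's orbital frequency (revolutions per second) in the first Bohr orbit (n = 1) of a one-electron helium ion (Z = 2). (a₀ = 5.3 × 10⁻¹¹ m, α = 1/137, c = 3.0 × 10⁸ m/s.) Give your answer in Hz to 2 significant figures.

r = n²a₀/Z = 2.6 × 10⁻¹¹ m, v = Zαc/n = 4.4 × 10⁶ m/s
f = v/(2πr) = 2.6 × 10¹⁶ Hz

2.6 × 10¹⁶ Hz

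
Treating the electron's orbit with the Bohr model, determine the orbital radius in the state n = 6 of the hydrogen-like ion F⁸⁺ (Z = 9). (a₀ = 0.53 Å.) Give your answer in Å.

2.1 Å

r_n = n²a₀/Z = 6² × 0.53 / 9
    = 36 × 0.53 / 9 = 2.1 Å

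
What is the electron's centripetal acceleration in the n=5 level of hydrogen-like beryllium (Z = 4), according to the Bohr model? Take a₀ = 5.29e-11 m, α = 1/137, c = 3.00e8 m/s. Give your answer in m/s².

r = n²a₀/Z = 3.31e-10 m, v = Zαc/n = 1.75e6 m/s
a = v²/r = (1.75e6)² / 3.31e-10 = 9.28e21 m/s²

9.28e21 m/s²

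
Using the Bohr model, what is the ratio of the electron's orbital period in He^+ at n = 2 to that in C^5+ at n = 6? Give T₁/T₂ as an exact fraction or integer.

1/3

T ∝ Z^-2 · n^3
T₁/T₂ = (2/6)^-2 · (2/6)^3 = 1/3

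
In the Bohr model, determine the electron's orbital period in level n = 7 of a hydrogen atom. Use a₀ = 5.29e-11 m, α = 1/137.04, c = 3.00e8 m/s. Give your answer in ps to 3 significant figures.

0.0521 ps

r = n²a₀/Z = 7²·5.29e-11/1 = 2.59e-9 m
v = Zαc/n = 1·0.00730·3.00e8/7 = 3.13e5 m/s
T = 2πr/v = 5.21e-14 s = 0.0521 ps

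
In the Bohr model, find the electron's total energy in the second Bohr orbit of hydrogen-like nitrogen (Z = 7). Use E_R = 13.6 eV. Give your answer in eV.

E_n = −E_R·Z²/n² = −13.6 × 7²/2² = -167 eV

-167 eV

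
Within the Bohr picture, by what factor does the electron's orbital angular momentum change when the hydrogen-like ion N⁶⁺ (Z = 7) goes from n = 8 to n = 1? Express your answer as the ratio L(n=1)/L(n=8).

L = nℏ depends only on n, so L ∝ n.
L(n=1)/L(n=8) = (1/8)^1 = 1/8

1/8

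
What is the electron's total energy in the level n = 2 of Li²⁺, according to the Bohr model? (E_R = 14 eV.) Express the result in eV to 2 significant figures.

E_n = −E_R·Z²/n² = −14 × 3²/2² = -32 eV

-32 eV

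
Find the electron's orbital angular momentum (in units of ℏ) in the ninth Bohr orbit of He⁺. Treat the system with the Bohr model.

9

L_n = nℏ, so L/ℏ = n = 9.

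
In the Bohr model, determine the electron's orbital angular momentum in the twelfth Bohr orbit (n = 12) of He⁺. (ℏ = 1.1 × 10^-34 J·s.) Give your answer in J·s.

L_n = nℏ = 12 × 1.1 × 10^-34 = 1.3 × 10^-33 J·s

1.3 × 10^-33 J·s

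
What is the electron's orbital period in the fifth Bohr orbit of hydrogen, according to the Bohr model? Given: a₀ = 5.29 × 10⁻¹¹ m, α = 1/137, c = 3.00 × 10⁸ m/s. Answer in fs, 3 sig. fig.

19.0 fs

r = n²a₀/Z = 5²·5.29 × 10⁻¹¹/1 = 1.32 × 10⁻⁹ m
v = Zαc/n = 1·0.00730·3.00 × 10⁸/5 = 4.38 × 10⁵ m/s
T = 2πr/v = 1.90 × 10⁻¹⁴ s = 19.0 fs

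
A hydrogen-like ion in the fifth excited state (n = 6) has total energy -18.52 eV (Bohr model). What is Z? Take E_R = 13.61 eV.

E_n = −E_R Z²/n² ⇒ Z² = −E_n n²/E_R = 18.52 × 6² / 13.61 ≈ 48.99
Z = 7

7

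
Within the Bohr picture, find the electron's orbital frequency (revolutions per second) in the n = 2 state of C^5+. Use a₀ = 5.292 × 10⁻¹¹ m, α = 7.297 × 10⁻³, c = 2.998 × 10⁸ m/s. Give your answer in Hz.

r = n²a₀/Z = 3.528 × 10⁻¹¹ m, v = Zαc/n = 6.563 × 10⁶ m/s
f = v/(2πr) = 2.961 × 10¹⁶ Hz

2.961 × 10¹⁶ Hz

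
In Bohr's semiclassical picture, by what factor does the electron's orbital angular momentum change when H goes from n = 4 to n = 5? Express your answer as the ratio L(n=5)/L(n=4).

5/4

L = nℏ depends only on n, so L ∝ n.
L(n=5)/L(n=4) = (5/4)^1 = 5/4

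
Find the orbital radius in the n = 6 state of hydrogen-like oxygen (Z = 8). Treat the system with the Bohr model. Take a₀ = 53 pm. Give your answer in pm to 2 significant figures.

240 pm

r_n = n²a₀/Z = 6² × 53 / 8
    = 36 × 53 / 8 = 240 pm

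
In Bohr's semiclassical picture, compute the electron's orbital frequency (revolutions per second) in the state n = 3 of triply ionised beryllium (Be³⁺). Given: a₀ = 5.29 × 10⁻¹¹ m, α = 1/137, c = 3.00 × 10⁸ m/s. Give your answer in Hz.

r = n²a₀/Z = 1.19 × 10⁻¹⁰ m, v = Zαc/n = 2.92 × 10⁶ m/s
f = v/(2πr) = 3.90 × 10¹⁵ Hz

3.90 × 10¹⁵ Hz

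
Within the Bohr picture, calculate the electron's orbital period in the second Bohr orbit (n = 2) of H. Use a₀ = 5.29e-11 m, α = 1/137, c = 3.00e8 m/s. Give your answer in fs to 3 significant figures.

1.21 fs

r = n²a₀/Z = 2²·5.29e-11/1 = 2.12e-10 m
v = Zαc/n = 1·0.00730·3.00e8/2 = 1.09e6 m/s
T = 2πr/v = 1.21e-15 s = 1.21 fs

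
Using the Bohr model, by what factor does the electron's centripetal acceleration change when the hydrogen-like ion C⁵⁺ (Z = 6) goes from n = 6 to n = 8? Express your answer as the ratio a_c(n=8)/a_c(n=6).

81/256

a_c ∝ Z^3 · n^-4; with Z fixed, a_c ∝ n^-4.
a_c(n=8)/a_c(n=6) = (8/6)^-4 = 81/256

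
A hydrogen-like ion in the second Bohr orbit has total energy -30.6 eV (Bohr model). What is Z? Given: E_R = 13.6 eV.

E_n = −E_R Z²/n² ⇒ Z² = −E_n n²/E_R = 30.6 × 2² / 13.6 ≈ 9.00
Z = 3

3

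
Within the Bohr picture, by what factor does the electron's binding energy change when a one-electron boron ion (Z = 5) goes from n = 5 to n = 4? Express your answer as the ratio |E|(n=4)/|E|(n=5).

|E| ∝ Z^2 · n^-2; with Z fixed, |E| ∝ n^-2.
|E|(n=4)/|E|(n=5) = (4/5)^-2 = 25/16

25/16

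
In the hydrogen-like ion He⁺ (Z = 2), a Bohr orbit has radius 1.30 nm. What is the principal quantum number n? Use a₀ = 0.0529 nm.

7

r_n = n²a₀/Z ⇒ n² = rZ/a₀ = 1.30 × 2 / 0.0529 ≈ 49.15
n = 7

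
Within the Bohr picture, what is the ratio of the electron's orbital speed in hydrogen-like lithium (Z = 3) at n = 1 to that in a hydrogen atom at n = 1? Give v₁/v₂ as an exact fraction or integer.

3

v ∝ Z^1 · n^-1
v₁/v₂ = (3/1)^1 · (1/1)^-1 = 3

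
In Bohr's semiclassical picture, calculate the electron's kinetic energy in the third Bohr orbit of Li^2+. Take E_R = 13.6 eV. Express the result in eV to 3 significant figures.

For a Coulomb orbit the virial theorem gives K = −E_n.
E_n = −E_R·Z²/n², so K = E_R·Z²/n² = 13.6 × 3²/3² = 13.6 eV

13.6 eV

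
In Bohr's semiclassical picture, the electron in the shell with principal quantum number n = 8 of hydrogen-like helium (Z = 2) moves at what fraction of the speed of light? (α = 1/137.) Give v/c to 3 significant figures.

0.00182

v_n = Zαc/n, so v/c = Zα/n = 2 × 0.00730 / 8 = 0.00182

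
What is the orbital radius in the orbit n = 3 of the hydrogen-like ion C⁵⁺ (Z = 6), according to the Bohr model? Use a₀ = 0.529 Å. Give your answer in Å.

0.793 Å

r_n = n²a₀/Z = 3² × 0.529 / 6
    = 9 × 0.529 / 6 = 0.793 Å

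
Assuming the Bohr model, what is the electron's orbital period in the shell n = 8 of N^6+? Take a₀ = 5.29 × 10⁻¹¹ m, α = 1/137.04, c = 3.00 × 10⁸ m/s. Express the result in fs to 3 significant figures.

1.59 fs

r = n²a₀/Z = 8²·5.29 × 10⁻¹¹/7 = 4.84 × 10⁻¹⁰ m
v = Zαc/n = 7·0.00730·3.00 × 10⁸/8 = 1.92 × 10⁶ m/s
T = 2πr/v = 1.59 × 10⁻¹⁵ s = 1.59 fs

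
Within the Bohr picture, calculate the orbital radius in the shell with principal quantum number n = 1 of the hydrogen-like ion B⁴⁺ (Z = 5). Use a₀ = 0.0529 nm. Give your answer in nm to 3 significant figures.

r_n = n²a₀/Z = 1² × 0.0529 / 5
    = 1 × 0.0529 / 5 = 0.0106 nm

0.0106 nm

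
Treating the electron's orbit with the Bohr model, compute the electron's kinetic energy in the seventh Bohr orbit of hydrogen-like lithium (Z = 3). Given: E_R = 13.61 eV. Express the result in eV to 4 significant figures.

For a Coulomb orbit the virial theorem gives K = −E_n.
E_n = −E_R·Z²/n², so K = E_R·Z²/n² = 13.61 × 3²/7² = 2.500 eV

2.500 eV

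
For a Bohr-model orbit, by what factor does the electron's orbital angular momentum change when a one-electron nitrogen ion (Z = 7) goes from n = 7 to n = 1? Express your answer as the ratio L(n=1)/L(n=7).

1/7

L = nℏ depends only on n, so L ∝ n.
L(n=1)/L(n=7) = (1/7)^1 = 1/7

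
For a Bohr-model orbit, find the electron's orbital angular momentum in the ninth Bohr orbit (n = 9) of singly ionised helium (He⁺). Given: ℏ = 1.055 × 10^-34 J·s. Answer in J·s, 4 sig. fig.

9.495 × 10^-34 J·s

L_n = nℏ = 9 × 1.055 × 10^-34 = 9.495 × 10^-34 J·s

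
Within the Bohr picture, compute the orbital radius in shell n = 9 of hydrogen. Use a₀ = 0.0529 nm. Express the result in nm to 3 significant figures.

r_n = n²a₀/Z = 9² × 0.0529 / 1
    = 81 × 0.0529 / 1 = 4.28 nm

4.28 nm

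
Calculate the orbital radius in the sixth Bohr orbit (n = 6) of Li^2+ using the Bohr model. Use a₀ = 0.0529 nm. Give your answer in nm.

0.635 nm

r_n = n²a₀/Z = 6² × 0.0529 / 3
    = 36 × 0.0529 / 3 = 0.635 nm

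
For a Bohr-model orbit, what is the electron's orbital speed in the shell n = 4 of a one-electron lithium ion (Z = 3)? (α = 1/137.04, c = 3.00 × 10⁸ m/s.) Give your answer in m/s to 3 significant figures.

v_n = Zαc/n = 3 × 0.00730 × 3.00 × 10⁸ / 4
    = 1.64 × 10⁶ m/s

1.64 × 10⁶ m/s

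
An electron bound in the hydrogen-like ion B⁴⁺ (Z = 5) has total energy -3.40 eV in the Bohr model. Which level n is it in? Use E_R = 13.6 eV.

10

E_n = −E_R Z²/n² ⇒ n² = E_R Z²/(−E_n) = 13.6 × 5² / 3.40 ≈ 100.00
n = 10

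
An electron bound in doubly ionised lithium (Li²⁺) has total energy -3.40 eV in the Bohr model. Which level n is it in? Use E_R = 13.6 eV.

6

E_n = −E_R Z²/n² ⇒ n² = E_R Z²/(−E_n) = 13.6 × 3² / 3.40 ≈ 36.00
n = 6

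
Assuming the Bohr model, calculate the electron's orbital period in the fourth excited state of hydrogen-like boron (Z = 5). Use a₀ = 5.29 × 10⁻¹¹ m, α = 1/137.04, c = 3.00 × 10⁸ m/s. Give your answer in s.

r = n²a₀/Z = 5²·5.29 × 10⁻¹¹/5 = 2.64 × 10⁻¹⁰ m
v = Zαc/n = 5·0.00730·3.00 × 10⁸/5 = 2.19 × 10⁶ m/s
T = 2πr/v = 7.59 × 10⁻¹⁶ s

7.59 × 10⁻¹⁶ s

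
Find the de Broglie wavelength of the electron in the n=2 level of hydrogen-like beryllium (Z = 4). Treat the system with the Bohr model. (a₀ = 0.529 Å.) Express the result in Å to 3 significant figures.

1.66 Å

The Bohr quantisation condition is nλ = 2πr_n.
r_n = n²a₀/Z = 0.529 Å
λ = 2πr_n/n = 2π·0.529/2 = 1.66 Å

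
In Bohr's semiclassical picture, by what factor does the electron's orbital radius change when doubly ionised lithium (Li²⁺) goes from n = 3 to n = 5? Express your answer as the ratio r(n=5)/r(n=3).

25/9

r ∝ Z^-1 · n^2; with Z fixed, r ∝ n^2.
r(n=5)/r(n=3) = (5/3)^2 = 25/9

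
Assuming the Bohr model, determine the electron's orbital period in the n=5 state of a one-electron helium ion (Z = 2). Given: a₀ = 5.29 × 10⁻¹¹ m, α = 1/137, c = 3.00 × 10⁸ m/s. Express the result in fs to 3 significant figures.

r = n²a₀/Z = 5²·5.29 × 10⁻¹¹/2 = 6.61 × 10⁻¹⁰ m
v = Zαc/n = 2·0.00730·3.00 × 10⁸/5 = 8.76 × 10⁵ m/s
T = 2πr/v = 4.74 × 10⁻¹⁵ s = 4.74 fs

4.74 fs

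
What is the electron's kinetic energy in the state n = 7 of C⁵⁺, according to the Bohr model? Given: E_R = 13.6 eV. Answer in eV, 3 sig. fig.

For a Coulomb orbit the virial theorem gives K = −E_n.
E_n = −E_R·Z²/n², so K = E_R·Z²/n² = 13.6 × 6²/7² = 9.99 eV

9.99 eV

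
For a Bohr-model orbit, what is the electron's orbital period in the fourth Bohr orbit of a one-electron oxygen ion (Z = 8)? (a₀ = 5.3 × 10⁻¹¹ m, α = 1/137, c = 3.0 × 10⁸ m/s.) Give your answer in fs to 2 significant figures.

r = n²a₀/Z = 4²·5.3 × 10⁻¹¹/8 = 1.1 × 10⁻¹⁰ m
v = Zαc/n = 8·0.0073·3.0 × 10⁸/4 = 4.4 × 10⁶ m/s
T = 2πr/v = 1.5 × 10⁻¹⁶ s = 0.15 fs

0.15 fs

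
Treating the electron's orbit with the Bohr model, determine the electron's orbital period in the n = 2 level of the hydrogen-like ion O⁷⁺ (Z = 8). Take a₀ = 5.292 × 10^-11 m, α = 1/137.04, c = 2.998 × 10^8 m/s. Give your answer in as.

19.00 as

r = n²a₀/Z = 2²·5.292 × 10^-11/8 = 2.646 × 10^-11 m
v = Zαc/n = 8·0.007297·2.998 × 10^8/2 = 8.751 × 10^6 m/s
T = 2πr/v = 1.900 × 10^-17 s = 19.00 as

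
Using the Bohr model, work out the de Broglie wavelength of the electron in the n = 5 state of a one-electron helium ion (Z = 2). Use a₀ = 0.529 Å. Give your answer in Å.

The Bohr quantisation condition is nλ = 2πr_n.
r_n = n²a₀/Z = 6.61 Å
λ = 2πr_n/n = 2π·6.61/5 = 8.31 Å

8.31 Å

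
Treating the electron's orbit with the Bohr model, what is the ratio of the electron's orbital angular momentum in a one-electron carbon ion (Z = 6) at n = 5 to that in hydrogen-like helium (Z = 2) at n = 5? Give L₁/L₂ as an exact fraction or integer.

1

L = nℏ is independent of Z.
L₁/L₂ = n₁/n₂ = 5/5 = 1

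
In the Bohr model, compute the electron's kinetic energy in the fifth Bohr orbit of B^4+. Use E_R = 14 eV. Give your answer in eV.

14 eV

For a Coulomb orbit the virial theorem gives K = −E_n.
E_n = −E_R·Z²/n², so K = E_R·Z²/n² = 14 × 5²/5² = 14 eV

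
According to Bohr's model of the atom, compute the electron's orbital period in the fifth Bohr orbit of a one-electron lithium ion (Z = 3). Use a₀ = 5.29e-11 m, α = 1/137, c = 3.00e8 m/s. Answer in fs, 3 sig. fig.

2.11 fs

r = n²a₀/Z = 5²·5.29e-11/3 = 4.41e-10 m
v = Zαc/n = 3·0.00730·3.00e8/5 = 1.31e6 m/s
T = 2πr/v = 2.11e-15 s = 2.11 fs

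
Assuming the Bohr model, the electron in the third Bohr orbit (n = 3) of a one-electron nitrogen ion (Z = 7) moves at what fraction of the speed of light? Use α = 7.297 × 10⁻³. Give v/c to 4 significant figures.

v_n = Zαc/n, so v/c = Zα/n = 7 × 0.007297 / 3 = 0.01703

0.01703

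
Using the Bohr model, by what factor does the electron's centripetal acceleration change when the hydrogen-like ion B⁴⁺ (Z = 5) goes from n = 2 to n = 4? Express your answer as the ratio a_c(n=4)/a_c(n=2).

a_c ∝ Z^3 · n^-4; with Z fixed, a_c ∝ n^-4.
a_c(n=4)/a_c(n=2) = (4/2)^-4 = 1/16

1/16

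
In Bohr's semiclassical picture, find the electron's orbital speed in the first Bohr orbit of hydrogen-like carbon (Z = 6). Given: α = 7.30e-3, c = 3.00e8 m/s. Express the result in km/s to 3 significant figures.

v_n = Zαc/n = 6 × 0.00730 × 3.00e8 / 1
    = 1.31e4 km/s

1.31e4 km/s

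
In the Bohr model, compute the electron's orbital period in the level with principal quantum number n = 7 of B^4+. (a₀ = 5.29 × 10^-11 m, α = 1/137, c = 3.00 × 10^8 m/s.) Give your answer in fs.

r = n²a₀/Z = 7²·5.29 × 10^-11/5 = 5.18 × 10^-10 m
v = Zαc/n = 5·0.00730·3.00 × 10^8/7 = 1.56 × 10^6 m/s
T = 2πr/v = 2.08 × 10^-15 s = 2.08 fs

2.08 fs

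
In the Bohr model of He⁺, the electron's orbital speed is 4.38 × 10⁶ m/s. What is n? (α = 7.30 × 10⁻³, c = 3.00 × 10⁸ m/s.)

v_n = Zαc/n ⇒ n = Zαc/v = 2 × 0.00730 × 3.00 × 10⁸ / 4.38 × 10⁶ ≈ 1.00
n = 1

1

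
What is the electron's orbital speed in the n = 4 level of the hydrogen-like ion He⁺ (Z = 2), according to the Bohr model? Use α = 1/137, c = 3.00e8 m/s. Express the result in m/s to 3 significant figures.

v_n = Zαc/n = 2 × 0.00730 × 3.00e8 / 4
    = 1.09e6 m/s

1.09e6 m/s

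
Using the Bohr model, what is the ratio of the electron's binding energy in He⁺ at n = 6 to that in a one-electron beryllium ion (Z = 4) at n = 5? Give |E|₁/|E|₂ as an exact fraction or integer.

25/144

|E| ∝ Z^2 · n^-2
|E|₁/|E|₂ = (2/4)^2 · (6/5)^-2 = 25/144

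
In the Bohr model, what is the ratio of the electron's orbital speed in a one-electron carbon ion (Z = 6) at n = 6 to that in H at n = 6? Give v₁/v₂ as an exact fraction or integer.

6

v ∝ Z^1 · n^-1
v₁/v₂ = (6/1)^1 · (6/6)^-1 = 6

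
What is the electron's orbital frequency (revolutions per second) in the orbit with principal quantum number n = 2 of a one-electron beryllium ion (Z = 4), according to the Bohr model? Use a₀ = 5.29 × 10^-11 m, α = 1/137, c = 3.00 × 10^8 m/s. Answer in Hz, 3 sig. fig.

1.32 × 10^16 Hz

r = n²a₀/Z = 5.29 × 10^-11 m, v = Zαc/n = 4.38 × 10^6 m/s
f = v/(2πr) = 1.32 × 10^16 Hz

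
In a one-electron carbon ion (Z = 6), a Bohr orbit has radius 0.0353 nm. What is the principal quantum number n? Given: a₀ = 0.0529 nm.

r_n = n²a₀/Z ⇒ n² = rZ/a₀ = 0.0353 × 6 / 0.0529 ≈ 4.00
n = 2

2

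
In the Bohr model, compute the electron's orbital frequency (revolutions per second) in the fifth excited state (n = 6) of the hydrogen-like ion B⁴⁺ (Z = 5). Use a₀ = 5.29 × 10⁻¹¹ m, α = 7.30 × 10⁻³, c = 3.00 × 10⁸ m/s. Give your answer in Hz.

r = n²a₀/Z = 3.81 × 10⁻¹⁰ m, v = Zαc/n = 1.82 × 10⁶ m/s
f = v/(2πr) = 7.63 × 10¹⁴ Hz

7.63 × 10¹⁴ Hz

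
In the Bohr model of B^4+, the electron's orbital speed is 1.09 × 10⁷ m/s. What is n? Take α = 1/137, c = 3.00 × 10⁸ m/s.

1

v_n = Zαc/n ⇒ n = Zαc/v = 5 × 0.00730 × 3.00 × 10⁸ / 1.09 × 10⁷ ≈ 1.00
n = 1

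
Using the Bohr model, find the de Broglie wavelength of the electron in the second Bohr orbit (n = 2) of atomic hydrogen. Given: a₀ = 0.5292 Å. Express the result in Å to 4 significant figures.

The Bohr quantisation condition is nλ = 2πr_n.
r_n = n²a₀/Z = 2.117 Å
λ = 2πr_n/n = 2π·2.117/2 = 6.650 Å

6.650 Å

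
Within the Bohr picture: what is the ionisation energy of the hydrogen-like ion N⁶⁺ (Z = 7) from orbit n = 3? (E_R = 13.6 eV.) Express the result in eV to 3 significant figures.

E_n = −E_R·Z²/n² = −13.6 × 7²/3² eV = -74.0 eV
Ionisation energy = −E_n = 74.0 eV

74.0 eV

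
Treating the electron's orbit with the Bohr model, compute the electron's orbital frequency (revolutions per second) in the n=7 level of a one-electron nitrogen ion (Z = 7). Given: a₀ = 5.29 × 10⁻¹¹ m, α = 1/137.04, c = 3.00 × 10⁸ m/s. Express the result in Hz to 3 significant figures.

r = n²a₀/Z = 3.70 × 10⁻¹⁰ m, v = Zαc/n = 2.19 × 10⁶ m/s
f = v/(2πr) = 9.41 × 10¹⁴ Hz

9.41 × 10¹⁴ Hz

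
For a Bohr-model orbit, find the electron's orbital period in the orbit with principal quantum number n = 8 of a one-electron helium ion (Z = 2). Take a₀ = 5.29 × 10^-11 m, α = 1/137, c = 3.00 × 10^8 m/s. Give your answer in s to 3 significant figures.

1.94 × 10^-14 s

r = n²a₀/Z = 8²·5.29 × 10^-11/2 = 1.69 × 10^-9 m
v = Zαc/n = 2·0.00730·3.00 × 10^8/8 = 5.47 × 10^5 m/s
T = 2πr/v = 1.94 × 10^-14 s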